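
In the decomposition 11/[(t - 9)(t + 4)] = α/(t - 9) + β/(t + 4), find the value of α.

Cover-up at t = 9: α = 11/(9 + 4) = 11/13


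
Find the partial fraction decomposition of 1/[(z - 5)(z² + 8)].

Cover-up at z = 5: A = 1/(5² + 8) = 1/33. Then B = -A = -1/33, C = -A·(0 + 5) = -5/33
Result: (1/33)/(z - 5) - ((1/33)z + 5/33)/(z² + 8)


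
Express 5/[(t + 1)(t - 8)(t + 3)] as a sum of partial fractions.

Using cover-up method: α = -5/18, β = 5/99, γ = 5/22
Result: (-5/18)/(t + 1) + (5/99)/(t - 8) + (5/22)/(t + 3)


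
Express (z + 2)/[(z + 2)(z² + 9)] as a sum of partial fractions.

At z=-2: α = (1·(-2) + 2)/((-2)² + 9) = 0. β = -α = 0, γ = 1 - (-2)·α = 1
Result: (1)/(z² + 9)


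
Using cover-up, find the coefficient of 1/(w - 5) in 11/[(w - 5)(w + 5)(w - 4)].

Cover (w - 5), set w=5: 11/[(5 + 5)(5 - 4)] = 11/10


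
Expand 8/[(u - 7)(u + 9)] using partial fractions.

8/(u - 7)(u + 9) = P/(u - 7) + Q/(u + 9). P = 8/(7 + 9) = 1/2, Q = 8/(-9 - 7) = -1/2
Result: (1/2)/(u - 7) - (1/2)/(u + 9)


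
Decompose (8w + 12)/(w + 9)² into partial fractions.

(8w + 12) = α(w + 9) + β. At w = -9: β = 8·(-9) + 12 = -60. Coeff of w: α = 8
Result: 8/(w + 9) - 60/(w + 9)²


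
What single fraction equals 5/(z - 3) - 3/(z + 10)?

Common denominator (z - 3)(z + 10). Numerator: 5(z + 10) - 3(z - 3) = (5z + 50) - (3z - 9) = 2z + 59
Result: (2z + 59)/[(z - 3)(z + 10)]


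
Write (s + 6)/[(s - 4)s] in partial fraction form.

At s=4: A = (1·4 + 6)/(4 - 0) = 5/2. At s=0: B = (1·0 + 6)/(0 - 4) = -3/2
Result: (5/2)/(s - 4) - (3/2)/s


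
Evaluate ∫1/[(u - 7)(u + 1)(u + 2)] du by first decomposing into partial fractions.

Cover-up: A = 1/72, B = -1/8, C = 1/9. Decomposition: (1/72)/(u - 7) - (1/8)/(u + 1) + (1/9)/(u + 2). Integrate each term: (1/72) ln|(u - 7)| - (1/8) ln|(u + 1)| + (1/9) ln|(u + 2)| + C


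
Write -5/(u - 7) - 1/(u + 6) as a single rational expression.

Common denominator (u - 7)(u + 6). Numerator: -5(u + 6) - 1(u - 7) = (-5u - 30) - (u - 7) = -6u - 23
Result: (-6u - 23)/[(u - 7)(u + 6)]


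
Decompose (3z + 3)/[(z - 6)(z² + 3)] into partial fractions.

At z=6: P = (3·6 + 3)/(6² + 3) = 7/13. Q = -P = -7/13, R = 3 - 6·P = -3/13
Result: (7/13)/(z - 6) - ((7/13)z + 3/13)/(z² + 3)


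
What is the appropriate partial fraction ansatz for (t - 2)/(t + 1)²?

Repeated linear factor: A/(t + 1) + B/(t + 1)²


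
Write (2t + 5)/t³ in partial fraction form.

(2t + 5) = At² + Bt + C. At t = 0: C = 2·0 + 5 = 5. Coefficients: A = 0, B = 2
Result: 2/t² + 5/t³


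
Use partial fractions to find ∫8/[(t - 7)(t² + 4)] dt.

Cover-up at t=7: α = 8/(7²+4) = 8/53. Coeff matching: β = -8/53, γ = -56/53. Decomposition: (8/53)/(t - 7) - ((8/53)t + 56/53)/(t² + 4). Integrate: linear → ln, quadratic → (1/2)ln + arctan: (8/53) ln|(t - 7)| - (4/53) ln(t² + 4) - (28/53) arctan(t/2) + C


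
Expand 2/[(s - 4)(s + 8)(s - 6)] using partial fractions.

Using cover-up method: α = -1/12, β = 1/84, γ = 1/14
Result: (-1/12)/(s - 4) + (1/84)/(s + 8) + (1/14)/(s - 6)


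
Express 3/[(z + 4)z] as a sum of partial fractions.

3/(z + 4)z = A/(z + 4) + B/z. A = 3/(-4 - 0) = -3/4, B = 3/(0 + 4) = 3/4
Result: (-3/4)/(z + 4) + (3/4)/z


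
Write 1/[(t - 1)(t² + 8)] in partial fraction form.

Cover-up at t = 1: A = 1/(1² + 8) = 1/9. Then B = -A = -1/9, C = -A·(0 + 1) = -1/9
Result: (1/9)/(t - 1) - ((1/9)t + 1/9)/(t² + 8)


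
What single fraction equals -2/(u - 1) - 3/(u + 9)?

Common denominator (u - 1)(u + 9). Numerator: -2(u + 9) - 3(u - 1) = (-2u - 18) - (3u - 3) = -5u - 15
Result: (-5u - 15)/[(u - 1)(u + 9)]


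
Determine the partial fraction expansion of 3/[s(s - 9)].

3/s(s - 9) = P/s + Q/(s - 9). P = 3/(0 - 9) = -1/3, Q = 3/(9 - 0) = 1/3
Result: (-1/3)/s + (1/3)/(s - 9)


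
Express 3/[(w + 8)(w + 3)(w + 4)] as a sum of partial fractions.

Using cover-up method: α = 3/20, β = 3/5, γ = -3/4
Result: (3/20)/(w + 8) + (3/5)/(w + 3) - (3/4)/(w + 4)


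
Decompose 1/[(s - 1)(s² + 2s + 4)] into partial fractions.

Cover-up at s = 1: α = 1/(1² + 2·1 + 4) = 1/7. Then β = -α = -1/7, γ = -α·(2 + 1) = -3/7
Result: (1/7)/(s - 1) - ((1/7)s + 3/7)/(s² + 2s + 4)


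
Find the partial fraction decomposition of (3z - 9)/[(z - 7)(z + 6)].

At z=7: α = (3·7 - 9)/(7 + 6) = 12/13. At z=-6: β = (3·(-6) - 9)/(-6 - 7) = 27/13
Result: (12/13)/(z - 7) + (27/13)/(z + 6)


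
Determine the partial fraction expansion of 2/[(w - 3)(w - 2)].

2/(w - 3)(w - 2) = P/(w - 3) + Q/(w - 2). P = 2/(3 - 2) = 2, Q = 2/(2 - 3) = -2
Result: 2/(w - 3) - 2/(w - 2)


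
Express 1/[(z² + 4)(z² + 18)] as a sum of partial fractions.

Coefficient matching gives A = C = 0, B = 1/(18-4) = 1/14, D = -B = -1/14
Result: (1/14)/(z² + 4) - (1/14)/(z² + 18)


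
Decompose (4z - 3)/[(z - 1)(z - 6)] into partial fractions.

At z=1: α = (4·1 - 3)/(1 - 6) = -1/5. At z=6: β = (4·6 - 3)/(6 - 1) = 21/5
Result: (-1/5)/(z - 1) + (21/5)/(z - 6)


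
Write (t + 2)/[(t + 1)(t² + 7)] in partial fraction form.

At t=-1: A = (1·(-1) + 2)/((-1)² + 7) = 1/8. B = -A = -1/8, C = 1 - (-1)·A = 9/8
Result: (1/8)/(t + 1) - ((1/8)t - 9/8)/(t² + 7)


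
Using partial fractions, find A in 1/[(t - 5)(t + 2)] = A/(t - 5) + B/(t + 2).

Cover-up at t = 5: A = 1/(5 + 2) = 1/7


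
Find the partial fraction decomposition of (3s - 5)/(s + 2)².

(3s - 5) = P(s + 2) + Q. At s = -2: Q = 3·(-2) - 5 = -11. Coeff of s: P = 3
Result: 3/(s + 2) - 11/(s + 2)²


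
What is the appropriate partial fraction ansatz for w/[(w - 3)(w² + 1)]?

Linear + irreducible quadratic: A/(w - 3) + (Bw + C)/(w² + 1)


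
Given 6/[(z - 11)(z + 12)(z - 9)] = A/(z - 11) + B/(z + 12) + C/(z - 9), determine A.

Cover-up at z = 11: A = 6/[(11 + 12)(11 - 9)] = 6/[(23)(2)] = 6/46 = 3/23


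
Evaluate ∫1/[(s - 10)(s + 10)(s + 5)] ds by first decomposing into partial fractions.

Cover-up: A = 1/300, B = 1/100, C = -1/75. Decomposition: (1/300)/(s - 10) + (1/100)/(s + 10) - (1/75)/(s + 5). Integrate each term: (1/300) ln|(s - 10)| + (1/100) ln|(s + 10)| - (1/75) ln|(s + 5)| + C


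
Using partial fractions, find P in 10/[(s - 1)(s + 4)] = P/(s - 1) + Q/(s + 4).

Cover-up at s = 1: P = 10/(1 + 4) = 10/5 = 2


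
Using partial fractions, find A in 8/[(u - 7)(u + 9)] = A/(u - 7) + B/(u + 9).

Cover-up at u = 7: A = 8/(7 + 9) = 8/16 = 1/2


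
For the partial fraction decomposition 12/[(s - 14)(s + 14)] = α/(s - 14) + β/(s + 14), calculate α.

Cover-up at s = 14: α = 12/(14 + 14) = 12/28 = 3/7


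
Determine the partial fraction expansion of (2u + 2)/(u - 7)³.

(2u + 2) = P(u - 7)² + Q(u - 7) + R. At u = 7: R = 2·7 + 2 = 16. Coefficients: P = 0, Q = 2
Result: 2/(u - 7)² + 16/(u - 7)³


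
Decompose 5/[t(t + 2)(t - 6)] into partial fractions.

Using cover-up method: P = -5/12, Q = 5/16, R = 5/48
Result: (-5/12)/t + (5/16)/(t + 2) + (5/48)/(t - 6)


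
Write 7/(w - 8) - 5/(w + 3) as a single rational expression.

Common denominator (w - 8)(w + 3). Numerator: 7(w + 3) - 5(w - 8) = (7w + 21) - (5w - 40) = 2w + 61
Result: (2w + 61)/[(w - 8)(w + 3)]


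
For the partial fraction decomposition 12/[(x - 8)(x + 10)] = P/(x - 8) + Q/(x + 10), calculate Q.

Cover-up at x = -10: Q = 12/(-10 - 8) = -12/18 = -2/3


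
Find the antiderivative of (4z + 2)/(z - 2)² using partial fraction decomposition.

Decompose: P = 4, Q = 4·2 + 2 = 10, so (4z + 2)/(z - 2)² = 4/(z - 2) + 10/(z - 2)². Integrate: ∫ P/(z - 2) dz = 4 ln|(z - 2)|; ∫ Q/(z - 2)² dz = -10/(z - 2). Sum: 4 ln|(z - 2)| - 10/(z - 2) + C


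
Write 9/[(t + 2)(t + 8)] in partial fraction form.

9/(t + 2)(t + 8) = α/(t + 2) + β/(t + 8). α = 9/(-2 + 8) = 3/2, β = 9/(-8 + 2) = -3/2
Result: (3/2)/(t + 2) - (3/2)/(t + 8)


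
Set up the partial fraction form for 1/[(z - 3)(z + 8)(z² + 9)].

Two linear + quadratic: α/(z - 3) + β/(z + 8) + (γz + δ)/(z² + 9)


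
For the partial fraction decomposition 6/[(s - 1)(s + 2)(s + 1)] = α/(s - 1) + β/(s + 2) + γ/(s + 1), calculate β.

Cover-up at s = -2: β = 6/[(-2 - 1)(-2 + 1)] = 6/[(-3)(-1)] = 6/3 = 2


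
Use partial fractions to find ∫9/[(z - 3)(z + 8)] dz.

Decompose: 9/[(z - 3)(z + 8)] = (9/11)/(z - 3) - (9/11)/(z + 8). Integrate each term: (9/11) ln|(z - 3)| - (9/11) ln|(z + 8)| + C


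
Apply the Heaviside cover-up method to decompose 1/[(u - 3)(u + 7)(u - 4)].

Cover (u - 3), u=3: P = 1/[(3 + 7)(3 - 4)] = -1/10. Cover (u + 7), u=-7: Q = 1/[(-7 - 3)(-7 - 4)] = 1/110. Cover (u - 4), u=4: R = 1/[(4 - 3)(4 + 7)] = 1/11.
Result: (-1/10)/(u - 3) + (1/110)/(u + 7) + (1/11)/(u - 4)


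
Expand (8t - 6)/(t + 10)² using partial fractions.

(8t - 6) = P(t + 10) + Q. At t = -10: Q = 8·(-10) - 6 = -86. Coeff of t: P = 8
Result: 8/(t + 10) - 86/(t + 10)²


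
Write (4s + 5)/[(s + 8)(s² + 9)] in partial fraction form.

At s=-8: α = (4·(-8) + 5)/((-8)² + 9) = -27/73. β = -α = 27/73, γ = 4 - (-8)·α = 76/73
Result: (-27/73)/(s + 8) + ((27/73)s + 76/73)/(s² + 9)


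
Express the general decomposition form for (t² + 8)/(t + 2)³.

Repeated linear factor (power 3): A/(t + 2) + B/(t + 2)² + C/(t + 2)³


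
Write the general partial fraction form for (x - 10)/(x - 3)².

Repeated linear factor: A/(x - 3) + B/(x - 3)²


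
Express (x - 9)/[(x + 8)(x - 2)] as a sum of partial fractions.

At x=-8: P = (1·(-8) - 9)/(-8 - 2) = 17/10. At x=2: Q = (1·2 - 9)/(2 + 8) = -7/10
Result: (17/10)/(x + 8) - (7/10)/(x - 2)


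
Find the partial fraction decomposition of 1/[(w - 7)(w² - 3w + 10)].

Cover-up at w = 7: α = 1/(7² - 3·7 + 10) = 1/38. Then β = -α = -1/38, γ = -α·(-3 + 7) = -2/19
Result: (1/38)/(w - 7) - ((1/38)w + 2/19)/(w² - 3w + 10)


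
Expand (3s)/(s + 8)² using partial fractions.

(3s) = A(s + 8) + B. At s = -8: B = 3·(-8) + 0 = -24. Coeff of s: A = 3
Result: 3/(s + 8) - 24/(s + 8)²


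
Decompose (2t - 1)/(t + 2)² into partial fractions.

(2t - 1) = P(t + 2) + Q. At t = -2: Q = 2·(-2) - 1 = -5. Coeff of t: P = 2
Result: 2/(t + 2) - 5/(t + 2)²


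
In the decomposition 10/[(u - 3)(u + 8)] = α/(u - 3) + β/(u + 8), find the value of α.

Cover-up at u = 3: α = 10/(3 + 8) = 10/11


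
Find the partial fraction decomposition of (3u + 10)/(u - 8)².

(3u + 10) = A(u - 8) + B. At u = 8: B = 3·8 + 10 = 34. Coeff of u: A = 3
Result: 3/(u - 8) + 34/(u - 8)²


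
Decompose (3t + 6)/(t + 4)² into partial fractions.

(3t + 6) = P(t + 4) + Q. At t = -4: Q = 3·(-4) + 6 = -6. Coeff of t: P = 3
Result: 3/(t + 4) - 6/(t + 4)²


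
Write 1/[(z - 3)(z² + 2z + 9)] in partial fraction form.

Cover-up at z = 3: α = 1/(3² + 2·3 + 9) = 1/24. Then β = -α = -1/24, γ = -α·(2 + 3) = -5/24
Result: (1/24)/(z - 3) - ((1/24)z + 5/24)/(z² + 2z + 9)


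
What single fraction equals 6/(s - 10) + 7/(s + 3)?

Common denominator (s - 10)(s + 3). Numerator: 6(s + 3) + 7(s - 10) = (6s + 18) + (7s - 70) = 13s - 52
Result: (13s - 52)/[(s - 10)(s + 3)]


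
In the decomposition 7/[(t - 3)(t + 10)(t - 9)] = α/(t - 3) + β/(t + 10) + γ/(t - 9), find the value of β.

Cover-up at t = -10: β = 7/[(-10 - 3)(-10 - 9)] = 7/[(-13)(-19)] = 7/247


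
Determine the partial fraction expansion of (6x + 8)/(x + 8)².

(6x + 8) = P(x + 8) + Q. At x = -8: Q = 6·(-8) + 8 = -40. Coeff of x: P = 6
Result: 6/(x + 8) - 40/(x + 8)²


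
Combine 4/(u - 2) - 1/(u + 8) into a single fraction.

Common denominator (u - 2)(u + 8). Numerator: 4(u + 8) - 1(u - 2) = (4u + 32) - (u - 2) = 3u + 34
Result: (3u + 34)/[(u - 2)(u + 8)]


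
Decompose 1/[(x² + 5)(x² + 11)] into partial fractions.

Coefficient matching gives α = γ = 0, β = 1/(11-5) = 1/6, δ = -β = -1/6
Result: (1/6)/(x² + 5) - (1/6)/(x² + 11)


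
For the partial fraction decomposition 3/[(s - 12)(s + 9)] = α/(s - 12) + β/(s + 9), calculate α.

Cover-up at s = 12: α = 3/(12 + 9) = 3/21 = 1/7


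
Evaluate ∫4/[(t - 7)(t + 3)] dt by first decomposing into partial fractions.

Decompose: 4/[(t - 7)(t + 3)] = (2/5)/(t - 7) - (2/5)/(t + 3). Integrate each term: (2/5) ln|(t - 7)| - (2/5) ln|(t + 3)| + C


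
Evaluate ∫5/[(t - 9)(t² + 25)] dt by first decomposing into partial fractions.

Cover-up at t=9: P = 5/(9²+25) = 5/106. Coeff matching: Q = -5/106, R = -45/106. Decomposition: (5/106)/(t - 9) - ((5/106)t + 45/106)/(t² + 25). Integrate: linear → ln, quadratic → (1/2)ln + arctan: (5/106) ln|(t - 9)| - (5/212) ln(t² + 25) - (9/106) arctan(t/5) + C


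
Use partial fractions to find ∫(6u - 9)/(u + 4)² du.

Decompose: A = 6, B = 6·(-4) - 9 = -33, so (6u - 9)/(u + 4)² = 6/(u + 4) - 33/(u + 4)². Integrate: ∫ A/(u + 4) du = 6 ln|(u + 4)|; ∫ B/(u + 4)² du = 33/(u + 4). Sum: 6 ln|(u + 4)| + 33/(u + 4) + C


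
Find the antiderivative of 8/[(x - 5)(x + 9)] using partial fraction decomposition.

Decompose: 8/[(x - 5)(x + 9)] = (4/7)/(x - 5) - (4/7)/(x + 9). Integrate each term: (4/7) ln|(x - 5)| - (4/7) ln|(x + 9)| + C


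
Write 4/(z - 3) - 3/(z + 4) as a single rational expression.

Common denominator (z - 3)(z + 4). Numerator: 4(z + 4) - 3(z - 3) = (4z + 16) - (3z - 9) = z + 25
Result: (z + 25)/[(z - 3)(z + 4)]


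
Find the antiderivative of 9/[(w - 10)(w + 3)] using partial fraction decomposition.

Decompose: 9/[(w - 10)(w + 3)] = (9/13)/(w - 10) - (9/13)/(w + 3). Integrate each term: (9/13) ln|(w - 10)| - (9/13) ln|(w + 3)| + C


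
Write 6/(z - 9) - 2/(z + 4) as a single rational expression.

Common denominator (z - 9)(z + 4). Numerator: 6(z + 4) - 2(z - 9) = (6z + 24) - (2z - 18) = 4z + 42
Result: (4z + 42)/[(z - 9)(z + 4)]


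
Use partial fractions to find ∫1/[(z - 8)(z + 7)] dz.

Decompose: 1/[(z - 8)(z + 7)] = (1/15)/(z - 8) - (1/15)/(z + 7). Integrate each term: (1/15) ln|(z - 8)| - (1/15) ln|(z + 7)| + C


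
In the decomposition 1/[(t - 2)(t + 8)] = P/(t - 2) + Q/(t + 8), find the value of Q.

Cover-up at t = -8: Q = 1/(-8 - 2) = -1/10


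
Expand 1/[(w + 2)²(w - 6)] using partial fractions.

Cover-up at w=6: γ = 1/(6 + 2)² = 1/64. Cover-up at w=-2: β = 1/(-2 - 6) = -1/8. Comparing w² coeff: α = -γ = -1/64
Result: (-1/64)/(w + 2) - (1/8)/(w + 2)² + (1/64)/(w - 6)


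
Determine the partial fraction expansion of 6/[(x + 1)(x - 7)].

6/(x + 1)(x - 7) = α/(x + 1) + β/(x - 7). α = 6/(-1 - 7) = -3/4, β = 6/(7 + 1) = 3/4
Result: (-3/4)/(x + 1) + (3/4)/(x - 7)


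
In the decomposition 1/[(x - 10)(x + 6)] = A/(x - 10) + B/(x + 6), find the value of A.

Cover-up at x = 10: A = 1/(10 + 6) = 1/16


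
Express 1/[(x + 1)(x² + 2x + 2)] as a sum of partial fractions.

Cover-up at x = -1: A = 1/((-1)² + 2·(-1) + 2) = 1. Then B = -A = -1, C = -A·(2 - 1) = -1
Result: 1/(x + 1) - (x + 1)/(x² + 2x + 2)


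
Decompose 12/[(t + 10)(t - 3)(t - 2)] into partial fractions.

Using cover-up method: A = 1/13, B = 12/13, C = -1
Result: (1/13)/(t + 10) + (12/13)/(t - 3) - 1/(t - 2)


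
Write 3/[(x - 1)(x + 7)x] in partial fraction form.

Using cover-up method: α = 3/8, β = 3/56, γ = -3/7
Result: (3/8)/(x - 1) + (3/56)/(x + 7) - (3/7)/x


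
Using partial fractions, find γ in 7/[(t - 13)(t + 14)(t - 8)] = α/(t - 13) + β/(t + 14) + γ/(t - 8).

Cover-up at t = 8: γ = 7/[(8 - 13)(8 + 14)] = 7/[(-5)(22)] = -7/110


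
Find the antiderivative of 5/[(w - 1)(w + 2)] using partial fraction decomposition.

Decompose: 5/[(w - 1)(w + 2)] = (5/3)/(w - 1) - (5/3)/(w + 2). Integrate each term: (5/3) ln|(w - 1)| - (5/3) ln|(w + 2)| + C


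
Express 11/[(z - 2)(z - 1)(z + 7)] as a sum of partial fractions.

Using cover-up method: α = 11/9, β = -11/8, γ = 11/72
Result: (11/9)/(z - 2) - (11/8)/(z - 1) + (11/72)/(z + 7)


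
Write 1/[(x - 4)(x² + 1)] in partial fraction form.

Cover-up at x = 4: α = 1/(4² + 1) = 1/17. Then β = -α = -1/17, γ = -α·(0 + 4) = -4/17
Result: (1/17)/(x - 4) - ((1/17)x + 4/17)/(x² + 1)


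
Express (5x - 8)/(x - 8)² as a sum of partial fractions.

(5x - 8) = A(x - 8) + B. At x = 8: B = 5·8 - 8 = 32. Coeff of x: A = 5
Result: 5/(x - 8) + 32/(x - 8)²


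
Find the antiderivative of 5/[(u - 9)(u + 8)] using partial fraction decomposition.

Decompose: 5/[(u - 9)(u + 8)] = (5/17)/(u - 9) - (5/17)/(u + 8). Integrate each term: (5/17) ln|(u - 9)| - (5/17) ln|(u + 8)| + C


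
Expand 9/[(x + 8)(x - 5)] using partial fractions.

9/(x + 8)(x - 5) = A/(x + 8) + B/(x - 5). A = 9/(-8 - 5) = -9/13, B = 9/(5 + 8) = 9/13
Result: (-9/13)/(x + 8) + (9/13)/(x - 5)


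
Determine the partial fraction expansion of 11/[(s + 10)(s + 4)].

11/(s + 10)(s + 4) = P/(s + 10) + Q/(s + 4). P = 11/(-10 + 4) = -11/6, Q = 11/(-4 + 10) = 11/6
Result: (-11/6)/(s + 10) + (11/6)/(s + 4)


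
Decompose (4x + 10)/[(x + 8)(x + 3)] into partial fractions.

At x=-8: P = (4·(-8) + 10)/(-8 + 3) = 22/5. At x=-3: Q = (4·(-3) + 10)/(-3 + 8) = -2/5
Result: (22/5)/(x + 8) - (2/5)/(x + 3)


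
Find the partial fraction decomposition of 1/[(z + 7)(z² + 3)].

Cover-up at z = -7: α = 1/((-7)² + 3) = 1/52. Then β = -α = -1/52, γ = -α·(0 - 7) = 7/52
Result: (1/52)/(z + 7) - ((1/52)z - 7/52)/(z² + 3)


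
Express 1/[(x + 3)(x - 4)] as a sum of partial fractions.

1/(x + 3)(x - 4) = A/(x + 3) + B/(x - 4). A = 1/(-3 - 4) = -1/7, B = 1/(4 + 3) = 1/7
Result: (-1/7)/(x + 3) + (1/7)/(x - 4)


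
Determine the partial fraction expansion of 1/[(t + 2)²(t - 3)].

Cover-up at t=3: γ = 1/(3 + 2)² = 1/25. Cover-up at t=-2: β = 1/(-2 - 3) = -1/5. Comparing t² coeff: α = -γ = -1/25
Result: (-1/25)/(t + 2) - (1/5)/(t + 2)² + (1/25)/(t - 3)


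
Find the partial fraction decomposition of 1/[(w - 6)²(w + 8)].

Cover-up at w=-8: C = 1/(-8 - 6)² = 1/196. Cover-up at w=6: B = 1/(6 + 8) = 1/14. Comparing w² coeff: A = -C = -1/196
Result: (-1/196)/(w - 6) + (1/14)/(w - 6)² + (1/196)/(w + 8)


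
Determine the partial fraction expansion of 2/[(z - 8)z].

2/(z - 8)z = A/(z - 8) + B/z. A = 2/(8 - 0) = 1/4, B = 2/(0 - 8) = -1/4
Result: (1/4)/(z - 8) - (1/4)/z


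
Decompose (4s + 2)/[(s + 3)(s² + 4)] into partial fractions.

At s=-3: A = (4·(-3) + 2)/((-3)² + 4) = -10/13. B = -A = 10/13, C = 4 - (-3)·A = 22/13
Result: (-10/13)/(s + 3) + ((10/13)s + 22/13)/(s² + 4)


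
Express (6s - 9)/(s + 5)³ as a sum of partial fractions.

(6s - 9) = P(s + 5)² + Q(s + 5) + R. At s = -5: R = 6·(-5) - 9 = -39. Coefficients: P = 0, Q = 6
Result: 6/(s + 5)² - 39/(s + 5)³


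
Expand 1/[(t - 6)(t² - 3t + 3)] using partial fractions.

Cover-up at t = 6: A = 1/(6² - 3·6 + 3) = 1/21. Then B = -A = -1/21, C = -A·(-3 + 6) = -1/7
Result: (1/21)/(t - 6) - ((1/21)t + 1/7)/(t² - 3t + 3)


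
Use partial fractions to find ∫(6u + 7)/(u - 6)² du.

Decompose: A = 6, B = 6·6 + 7 = 43, so (6u + 7)/(u - 6)² = 6/(u - 6) + 43/(u - 6)². Integrate: ∫ A/(u - 6) du = 6 ln|(u - 6)|; ∫ B/(u - 6)² du = -43/(u - 6). Sum: 6 ln|(u - 6)| - 43/(u - 6) + C


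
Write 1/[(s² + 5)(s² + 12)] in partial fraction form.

Coefficient matching gives α = γ = 0, β = 1/(12-5) = 1/7, δ = -β = -1/7
Result: (1/7)/(s² + 5) - (1/7)/(s² + 12)


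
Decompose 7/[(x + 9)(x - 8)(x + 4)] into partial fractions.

Using cover-up method: P = 7/85, Q = 7/204, R = -7/60
Result: (7/85)/(x + 9) + (7/204)/(x - 8) - (7/60)/(x + 4)


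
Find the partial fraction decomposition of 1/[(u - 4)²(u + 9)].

Cover-up at u=-9: γ = 1/(-9 - 4)² = 1/169. Cover-up at u=4: β = 1/(4 + 9) = 1/13. Comparing u² coeff: α = -γ = -1/169
Result: (-1/169)/(u - 4) + (1/13)/(u - 4)² + (1/169)/(u + 9)


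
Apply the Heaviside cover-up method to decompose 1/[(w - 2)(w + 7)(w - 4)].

Cover (w - 2), w=2: P = 1/[(2 + 7)(2 - 4)] = -1/18. Cover (w + 7), w=-7: Q = 1/[(-7 - 2)(-7 - 4)] = 1/99. Cover (w - 4), w=4: R = 1/[(4 - 2)(4 + 7)] = 1/22.
Result: (-1/18)/(w - 2) + (1/99)/(w + 7) + (1/22)/(w - 4)


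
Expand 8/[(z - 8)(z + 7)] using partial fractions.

8/(z - 8)(z + 7) = P/(z - 8) + Q/(z + 7). P = 8/(8 + 7) = 8/15, Q = 8/(-7 - 8) = -8/15
Result: (8/15)/(z - 8) - (8/15)/(z + 7)


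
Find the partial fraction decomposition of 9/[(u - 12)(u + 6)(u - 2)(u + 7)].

Using Heaviside cover-up: (1/380)/(u - 12) + (1/16)/(u + 6) - (1/80)/(u - 2) - (1/19)/(u + 7)


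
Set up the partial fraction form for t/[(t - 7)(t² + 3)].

Linear + irreducible quadratic: A/(t - 7) + (Bt + C)/(t² + 3)


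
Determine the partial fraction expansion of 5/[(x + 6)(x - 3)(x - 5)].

Using cover-up method: P = 5/99, Q = -5/18, R = 5/22
Result: (5/99)/(x + 6) - (5/18)/(x - 3) + (5/22)/(x - 5)


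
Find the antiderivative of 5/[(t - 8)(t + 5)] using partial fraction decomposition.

Decompose: 5/[(t - 8)(t + 5)] = (5/13)/(t - 8) - (5/13)/(t + 5). Integrate each term: (5/13) ln|(t - 8)| - (5/13) ln|(t + 5)| + C


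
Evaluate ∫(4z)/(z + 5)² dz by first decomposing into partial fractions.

Decompose: A = 4, B = 4·(-5) + 0 = -20, so (4z)/(z + 5)² = 4/(z + 5) - 20/(z + 5)². Integrate: ∫ A/(z + 5) dz = 4 ln|(z + 5)|; ∫ B/(z + 5)² dz = 20/(z + 5). Sum: 4 ln|(z + 5)| + 20/(z + 5) + C


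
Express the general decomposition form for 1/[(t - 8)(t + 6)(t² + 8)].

Two linear + quadratic: A/(t - 8) + B/(t + 6) + (Ct + D)/(t² + 8)


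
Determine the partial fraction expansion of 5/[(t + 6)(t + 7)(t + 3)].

Using cover-up method: P = -5/3, Q = 5/4, R = 5/12
Result: (-5/3)/(t + 6) + (5/4)/(t + 7) + (5/12)/(t + 3)


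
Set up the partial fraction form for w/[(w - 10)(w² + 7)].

Linear + irreducible quadratic: P/(w - 10) + (Qw + R)/(w² + 7)


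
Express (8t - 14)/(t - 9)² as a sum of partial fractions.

(8t - 14) = A(t - 9) + B. At t = 9: B = 8·9 - 14 = 58. Coeff of t: A = 8
Result: 8/(t - 9) + 58/(t - 9)²


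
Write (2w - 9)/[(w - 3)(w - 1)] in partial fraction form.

At w=3: A = (2·3 - 9)/(3 - 1) = -3/2. At w=1: B = (2·1 - 9)/(1 - 3) = 7/2
Result: (-3/2)/(w - 3) + (7/2)/(w - 1)


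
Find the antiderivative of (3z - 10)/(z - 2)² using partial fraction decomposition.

Decompose: A = 3, B = 3·2 - 10 = -4, so (3z - 10)/(z - 2)² = 3/(z - 2) - 4/(z - 2)². Integrate: ∫ A/(z - 2) dz = 3 ln|(z - 2)|; ∫ B/(z - 2)² dz = 4/(z - 2). Sum: 3 ln|(z - 2)| + 4/(z - 2) + C


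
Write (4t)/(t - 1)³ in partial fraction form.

(4t) = α(t - 1)² + β(t - 1) + γ. At t = 1: γ = 4·1 + 0 = 4. Coefficients: α = 0, β = 4
Result: 4/(t - 1)² + 4/(t - 1)³


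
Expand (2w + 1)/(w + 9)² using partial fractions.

(2w + 1) = A(w + 9) + B. At w = -9: B = 2·(-9) + 1 = -17. Coeff of w: A = 2
Result: 2/(w + 9) - 17/(w + 9)²


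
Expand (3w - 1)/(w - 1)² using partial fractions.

(3w - 1) = P(w - 1) + Q. At w = 1: Q = 3·1 - 1 = 2. Coeff of w: P = 3
Result: 3/(w - 1) + 2/(w - 1)²


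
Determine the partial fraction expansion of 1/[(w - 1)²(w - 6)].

Cover-up at w=6: C = 1/(6 - 1)² = 1/25. Cover-up at w=1: B = 1/(1 - 6) = -1/5. Comparing w² coeff: A = -C = -1/25
Result: (-1/25)/(w - 1) - (1/5)/(w - 1)² + (1/25)/(w - 6)


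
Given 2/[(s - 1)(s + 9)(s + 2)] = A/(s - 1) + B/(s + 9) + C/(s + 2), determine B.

Cover-up at s = -9: B = 2/[(-9 - 1)(-9 + 2)] = 2/[(-10)(-7)] = 2/70 = 1/35


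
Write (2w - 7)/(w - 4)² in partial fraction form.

(2w - 7) = P(w - 4) + Q. At w = 4: Q = 2·4 - 7 = 1. Coeff of w: P = 2
Result: 2/(w - 4) + 1/(w - 4)²


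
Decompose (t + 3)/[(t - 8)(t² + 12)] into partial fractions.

At t=8: P = (1·8 + 3)/(8² + 12) = 11/76. Q = -P = -11/76, R = 1 - 8·P = -3/19
Result: (11/76)/(t - 8) - ((11/76)t + 3/19)/(t² + 12)


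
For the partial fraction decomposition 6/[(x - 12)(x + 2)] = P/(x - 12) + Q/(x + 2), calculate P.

Cover-up at x = 12: P = 6/(12 + 2) = 6/14 = 3/7


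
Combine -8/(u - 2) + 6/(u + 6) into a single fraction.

Common denominator (u - 2)(u + 6). Numerator: -8(u + 6) + 6(u - 2) = (-8u - 48) + (6u - 12) = -2u - 60
Result: (-2u - 60)/[(u - 2)(u + 6)]


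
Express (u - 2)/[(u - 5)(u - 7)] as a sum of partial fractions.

At u=5: P = (1·5 - 2)/(5 - 7) = -3/2. At u=7: Q = (1·7 - 2)/(7 - 5) = 5/2
Result: (-3/2)/(u - 5) + (5/2)/(u - 7)


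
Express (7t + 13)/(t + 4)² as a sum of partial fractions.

(7t + 13) = A(t + 4) + B. At t = -4: B = 7·(-4) + 13 = -15. Coeff of t: A = 7
Result: 7/(t + 4) - 15/(t + 4)²


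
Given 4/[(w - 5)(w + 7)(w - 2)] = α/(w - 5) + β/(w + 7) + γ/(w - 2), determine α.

Cover-up at w = 5: α = 4/[(5 + 7)(5 - 2)] = 4/[(12)(3)] = 4/36 = 1/9


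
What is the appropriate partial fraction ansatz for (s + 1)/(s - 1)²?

Repeated linear factor: α/(s - 1) + β/(s - 1)²


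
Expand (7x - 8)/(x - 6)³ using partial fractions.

(7x - 8) = A(x - 6)² + B(x - 6) + C. At x = 6: C = 7·6 - 8 = 34. Coefficients: A = 0, B = 7
Result: 7/(x - 6)² + 34/(x - 6)³


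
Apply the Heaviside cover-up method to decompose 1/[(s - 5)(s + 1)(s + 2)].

Cover (s - 5), s=5: P = 1/[(5 + 1)(5 + 2)] = 1/42. Cover (s + 1), s=-1: Q = 1/[(-1 - 5)(-1 + 2)] = -1/6. Cover (s + 2), s=-2: R = 1/[(-2 - 5)(-2 + 1)] = 1/7.
Result: (1/42)/(s - 5) - (1/6)/(s + 1) + (1/7)/(s + 2)


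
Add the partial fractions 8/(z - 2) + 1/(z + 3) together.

Common denominator (z - 2)(z + 3). Numerator: 8(z + 3) + 1(z - 2) = (8z + 24) + (z - 2) = 9z + 22
Result: (9z + 22)/[(z - 2)(z + 3)]


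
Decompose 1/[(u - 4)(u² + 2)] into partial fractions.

Cover-up at u = 4: A = 1/(4² + 2) = 1/18. Then B = -A = -1/18, C = -A·(0 + 4) = -2/9
Result: (1/18)/(u - 4) - ((1/18)u + 2/9)/(u² + 2)


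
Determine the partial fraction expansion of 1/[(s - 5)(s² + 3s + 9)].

Cover-up at s = 5: P = 1/(5² + 3·5 + 9) = 1/49. Then Q = -P = -1/49, R = -P·(3 + 5) = -8/49
Result: (1/49)/(s - 5) - ((1/49)s + 8/49)/(s² + 3s + 9)


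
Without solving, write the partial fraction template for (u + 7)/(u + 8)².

Repeated linear factor: A/(u + 8) + B/(u + 8)²


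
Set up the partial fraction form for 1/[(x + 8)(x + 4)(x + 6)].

Three distinct linear factors: A/(x + 8) + B/(x + 4) + C/(x + 6)


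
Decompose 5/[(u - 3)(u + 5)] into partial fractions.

5/(u - 3)(u + 5) = P/(u - 3) + Q/(u + 5). P = 5/(3 + 5) = 5/8, Q = 5/(-5 - 3) = -5/8
Result: (5/8)/(u - 3) - (5/8)/(u + 5)


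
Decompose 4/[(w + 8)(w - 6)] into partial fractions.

4/(w + 8)(w - 6) = P/(w + 8) + Q/(w - 6). P = 4/(-8 - 6) = -2/7, Q = 4/(6 + 8) = 2/7
Result: (-2/7)/(w + 8) + (2/7)/(w - 6)


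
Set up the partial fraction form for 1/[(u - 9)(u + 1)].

Distinct linear factors: P/(u - 9) + Q/(u + 1)


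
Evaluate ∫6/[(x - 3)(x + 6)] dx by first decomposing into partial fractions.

Decompose: 6/[(x - 3)(x + 6)] = (2/3)/(x - 3) - (2/3)/(x + 6). Integrate each term: (2/3) ln|(x - 3)| - (2/3) ln|(x + 6)| + C


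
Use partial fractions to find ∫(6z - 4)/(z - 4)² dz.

Decompose: α = 6, β = 6·4 - 4 = 20, so (6z - 4)/(z - 4)² = 6/(z - 4) + 20/(z - 4)². Integrate: ∫ α/(z - 4) dz = 6 ln|(z - 4)|; ∫ β/(z - 4)² dz = -20/(z - 4). Sum: 6 ln|(z - 4)| - 20/(z - 4) + C


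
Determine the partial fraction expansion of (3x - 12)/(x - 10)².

(3x - 12) = A(x - 10) + B. At x = 10: B = 3·10 - 12 = 18. Coeff of x: A = 3
Result: 3/(x - 10) + 18/(x - 10)²


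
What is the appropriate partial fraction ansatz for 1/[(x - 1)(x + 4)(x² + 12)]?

Two linear + quadratic: P/(x - 1) + Q/(x + 4) + (Rx + S)/(x² + 12)


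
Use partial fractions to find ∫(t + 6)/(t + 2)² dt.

Decompose: A = 1, B = 1·(-2) + 6 = 4, so (t + 6)/(t + 2)² = 1/(t + 2) + 4/(t + 2)². Integrate: ∫ A/(t + 2) dt = ln|(t + 2)|; ∫ B/(t + 2)² dt = -4/(t + 2). Sum: ln|(t + 2)| - 4/(t + 2) + C


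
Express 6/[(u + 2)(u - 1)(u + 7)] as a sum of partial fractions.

Using cover-up method: A = -2/5, B = 1/4, C = 3/20
Result: (-2/5)/(u + 2) + (1/4)/(u - 1) + (3/20)/(u + 7)


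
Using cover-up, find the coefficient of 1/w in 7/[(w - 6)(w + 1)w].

Cover w, set w=0: 7/[(0 - 6)(0 + 1)] = -7/6


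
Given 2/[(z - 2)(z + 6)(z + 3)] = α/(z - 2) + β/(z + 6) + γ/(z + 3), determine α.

Cover-up at z = 2: α = 2/[(2 + 6)(2 + 3)] = 2/[(8)(5)] = 2/40 = 1/20


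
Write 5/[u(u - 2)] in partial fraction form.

5/u(u - 2) = α/u + β/(u - 2). α = 5/(0 - 2) = -5/2, β = 5/(2 - 0) = 5/2
Result: (-5/2)/u + (5/2)/(u - 2)


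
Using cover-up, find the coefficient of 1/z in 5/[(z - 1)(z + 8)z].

Cover z, set z=0: 5/[(0 - 1)(0 + 8)] = -5/8


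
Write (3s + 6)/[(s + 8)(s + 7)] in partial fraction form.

At s=-8: α = (3·(-8) + 6)/(-8 + 7) = 18. At s=-7: β = (3·(-7) + 6)/(-7 + 8) = -15
Result: 18/(s + 8) - 15/(s + 7)


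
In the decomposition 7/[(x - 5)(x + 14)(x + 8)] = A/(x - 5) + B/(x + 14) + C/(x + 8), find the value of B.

Cover-up at x = -14: B = 7/[(-14 - 5)(-14 + 8)] = 7/[(-19)(-6)] = 7/114


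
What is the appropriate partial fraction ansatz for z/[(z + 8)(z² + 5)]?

Linear + irreducible quadratic: A/(z + 8) + (Bz + C)/(z² + 5)


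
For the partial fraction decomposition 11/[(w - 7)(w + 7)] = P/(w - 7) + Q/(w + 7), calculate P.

Cover-up at w = 7: P = 11/(7 + 7) = 11/14


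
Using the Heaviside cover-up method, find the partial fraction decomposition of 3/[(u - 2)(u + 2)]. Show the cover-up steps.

Cover (u - 2): set u=2, get A = 3/(2 + 2) = 3/4. Cover (u + 2): set u=-2, get B = 3/(-2 - 2) = -3/4.
Result: (3/4)/(u - 2) - (3/4)/(u + 2)


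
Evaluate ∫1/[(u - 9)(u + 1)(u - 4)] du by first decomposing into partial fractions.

Cover-up: α = 1/50, β = 1/50, γ = -1/25. Decomposition: (1/50)/(u - 9) + (1/50)/(u + 1) - (1/25)/(u - 4). Integrate each term: (1/50) ln|(u - 9)| + (1/50) ln|(u + 1)| - (1/25) ln|(u - 4)| + C


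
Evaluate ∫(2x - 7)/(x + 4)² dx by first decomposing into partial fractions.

Decompose: P = 2, Q = 2·(-4) - 7 = -15, so (2x - 7)/(x + 4)² = 2/(x + 4) - 15/(x + 4)². Integrate: ∫ P/(x + 4) dx = 2 ln|(x + 4)|; ∫ Q/(x + 4)² dx = 15/(x + 4). Sum: 2 ln|(x + 4)| + 15/(x + 4) + C


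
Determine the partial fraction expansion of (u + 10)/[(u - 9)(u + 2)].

At u=9: α = (1·9 + 10)/(9 + 2) = 19/11. At u=-2: β = (1·(-2) + 10)/(-2 - 9) = -8/11
Result: (19/11)/(u - 9) - (8/11)/(u + 2)


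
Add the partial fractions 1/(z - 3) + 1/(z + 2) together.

Common denominator (z - 3)(z + 2). Numerator: 1(z + 2) + 1(z - 3) = (z + 2) + (z - 3) = 2z - 1
Result: (2z - 1)/[(z - 3)(z + 2)]


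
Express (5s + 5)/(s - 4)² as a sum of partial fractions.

(5s + 5) = A(s - 4) + B. At s = 4: B = 5·4 + 5 = 25. Coeff of s: A = 5
Result: 5/(s - 4) + 25/(s - 4)²


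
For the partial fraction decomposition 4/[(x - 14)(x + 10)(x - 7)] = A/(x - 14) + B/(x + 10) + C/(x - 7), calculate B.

Cover-up at x = -10: B = 4/[(-10 - 14)(-10 - 7)] = 4/[(-24)(-17)] = 4/408 = 1/102


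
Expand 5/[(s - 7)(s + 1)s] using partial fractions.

Using cover-up method: α = 5/56, β = 5/8, γ = -5/7
Result: (5/56)/(s - 7) + (5/8)/(s + 1) - (5/7)/s


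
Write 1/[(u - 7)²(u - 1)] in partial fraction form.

Cover-up at u=1: C = 1/(1 - 7)² = 1/36. Cover-up at u=7: B = 1/(7 - 1) = 1/6. Comparing u² coeff: A = -C = -1/36
Result: (-1/36)/(u - 7) + (1/6)/(u - 7)² + (1/36)/(u - 1)


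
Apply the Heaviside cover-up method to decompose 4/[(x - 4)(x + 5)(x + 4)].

Cover (x - 4), x=4: P = 4/[(4 + 5)(4 + 4)] = 1/18. Cover (x + 5), x=-5: Q = 4/[(-5 - 4)(-5 + 4)] = 4/9. Cover (x + 4), x=-4: R = 4/[(-4 - 4)(-4 + 5)] = -1/2.
Result: (1/18)/(x - 4) + (4/9)/(x + 5) - (1/2)/(x + 4)


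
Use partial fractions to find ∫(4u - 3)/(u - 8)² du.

Decompose: P = 4, Q = 4·8 - 3 = 29, so (4u - 3)/(u - 8)² = 4/(u - 8) + 29/(u - 8)². Integrate: ∫ P/(u - 8) du = 4 ln|(u - 8)|; ∫ Q/(u - 8)² du = -29/(u - 8). Sum: 4 ln|(u - 8)| - 29/(u - 8) + C


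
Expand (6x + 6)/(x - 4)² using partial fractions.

(6x + 6) = α(x - 4) + β. At x = 4: β = 6·4 + 6 = 30. Coeff of x: α = 6
Result: 6/(x - 4) + 30/(x - 4)²


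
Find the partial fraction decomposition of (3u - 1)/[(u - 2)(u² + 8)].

At u=2: A = (3·2 - 1)/(2² + 8) = 5/12. B = -A = -5/12, C = 3 - 2·A = 13/6
Result: (5/12)/(u - 2) - ((5/12)u - 13/6)/(u² + 8)


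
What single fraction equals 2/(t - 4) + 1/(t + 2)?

Common denominator (t - 4)(t + 2). Numerator: 2(t + 2) + 1(t - 4) = (2t + 4) + (t - 4) = 3t
Result: (3t)/[(t - 4)(t + 2)]


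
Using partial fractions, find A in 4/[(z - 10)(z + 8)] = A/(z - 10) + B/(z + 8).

Cover-up at z = 10: A = 4/(10 + 8) = 4/18 = 2/9


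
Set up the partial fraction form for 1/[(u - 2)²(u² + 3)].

Repeated linear + quadratic: α/(u - 2) + β/(u - 2)² + (γu + δ)/(u² + 3)


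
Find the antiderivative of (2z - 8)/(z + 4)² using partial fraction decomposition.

Decompose: α = 2, β = 2·(-4) - 8 = -16, so (2z - 8)/(z + 4)² = 2/(z + 4) - 16/(z + 4)². Integrate: ∫ α/(z + 4) dz = 2 ln|(z + 4)|; ∫ β/(z + 4)² dz = 16/(z + 4). Sum: 2 ln|(z + 4)| + 16/(z + 4) + C


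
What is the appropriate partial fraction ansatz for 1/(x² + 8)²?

Repeated quadratic factor: (Ax + B)/(x² + 8) + (Cx + D)/(x² + 8)²


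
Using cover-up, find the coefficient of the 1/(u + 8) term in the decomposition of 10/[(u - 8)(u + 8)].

Cover (u + 8), set u=-8: 10/((u - 8) at u=-8) = 10/(-16) = -5/8


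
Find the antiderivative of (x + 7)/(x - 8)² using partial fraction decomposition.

Decompose: α = 1, β = 1·8 + 7 = 15, so (x + 7)/(x - 8)² = 1/(x - 8) + 15/(x - 8)². Integrate: ∫ α/(x - 8) dx = ln|(x - 8)|; ∫ β/(x - 8)² dx = -15/(x - 8). Sum: ln|(x - 8)| - 15/(x - 8) + C


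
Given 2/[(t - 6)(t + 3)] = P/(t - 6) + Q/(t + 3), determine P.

Cover-up at t = 6: P = 2/(6 + 3) = 2/9


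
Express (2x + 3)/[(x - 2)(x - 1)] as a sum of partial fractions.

At x=2: A = (2·2 + 3)/(2 - 1) = 7. At x=1: B = (2·1 + 3)/(1 - 2) = -5
Result: 7/(x - 2) - 5/(x - 1)


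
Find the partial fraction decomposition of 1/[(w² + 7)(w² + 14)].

Coefficient matching gives P = R = 0, Q = 1/(14-7) = 1/7, S = -Q = -1/7
Result: (1/7)/(w² + 7) - (1/7)/(w² + 14)


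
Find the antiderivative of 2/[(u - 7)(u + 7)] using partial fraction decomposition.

Decompose: 2/[(u - 7)(u + 7)] = (1/7)/(u - 7) - (1/7)/(u + 7). Integrate each term: (1/7) ln|(u - 7)| - (1/7) ln|(u + 7)| + C


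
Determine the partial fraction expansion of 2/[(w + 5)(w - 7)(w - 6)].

Using cover-up method: α = 1/66, β = 1/6, γ = -2/11
Result: (1/66)/(w + 5) + (1/6)/(w - 7) - (2/11)/(w - 6)


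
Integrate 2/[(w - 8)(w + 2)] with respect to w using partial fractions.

Decompose: 2/[(w - 8)(w + 2)] = (1/5)/(w - 8) - (1/5)/(w + 2). Integrate each term: (1/5) ln|(w - 8)| - (1/5) ln|(w + 2)| + C


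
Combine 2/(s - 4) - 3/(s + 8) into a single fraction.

Common denominator (s - 4)(s + 8). Numerator: 2(s + 8) - 3(s - 4) = (2s + 16) - (3s - 12) = -s + 28
Result: (-s + 28)/[(s - 4)(s + 8)]


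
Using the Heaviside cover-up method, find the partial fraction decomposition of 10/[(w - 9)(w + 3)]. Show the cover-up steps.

Cover (w - 9): set w=9, get α = 10/(9 + 3) = 5/6. Cover (w + 3): set w=-3, get β = 10/(-3 - 9) = -5/6.
Result: (5/6)/(w - 9) - (5/6)/(w + 3)


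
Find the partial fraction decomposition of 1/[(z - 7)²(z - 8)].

Cover-up at z=8: C = 1/(8 - 7)² = 1. Cover-up at z=7: B = 1/(7 - 8) = -1. Comparing z² coeff: A = -C = -1
Result: -1/(z - 7) - 1/(z - 7)² + 1/(z - 8)


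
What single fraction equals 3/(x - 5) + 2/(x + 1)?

Common denominator (x - 5)(x + 1). Numerator: 3(x + 1) + 2(x - 5) = (3x + 3) + (2x - 10) = 5x - 7
Result: (5x - 7)/[(x - 5)(x + 1)]


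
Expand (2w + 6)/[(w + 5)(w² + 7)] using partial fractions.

At w=-5: α = (2·(-5) + 6)/((-5)² + 7) = -1/8. β = -α = 1/8, γ = 2 - (-5)·α = 11/8
Result: (-1/8)/(w + 5) + ((1/8)w + 11/8)/(w² + 7)


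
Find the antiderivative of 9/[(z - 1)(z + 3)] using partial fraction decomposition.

Decompose: 9/[(z - 1)(z + 3)] = (9/4)/(z - 1) - (9/4)/(z + 3). Integrate each term: (9/4) ln|(z - 1)| - (9/4) ln|(z + 3)| + C


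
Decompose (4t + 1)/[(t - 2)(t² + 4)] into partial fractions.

At t=2: α = (4·2 + 1)/(2² + 4) = 9/8. β = -α = -9/8, γ = 4 - 2·α = 7/4
Result: (9/8)/(t - 2) - ((9/8)t - 7/4)/(t² + 4)


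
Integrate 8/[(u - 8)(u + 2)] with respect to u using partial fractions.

Decompose: 8/[(u - 8)(u + 2)] = (4/5)/(u - 8) - (4/5)/(u + 2). Integrate each term: (4/5) ln|(u - 8)| - (4/5) ln|(u + 2)| + C


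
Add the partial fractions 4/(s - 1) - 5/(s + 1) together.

Common denominator (s - 1)(s + 1). Numerator: 4(s + 1) - 5(s - 1) = (4s + 4) - (5s - 5) = -s + 9
Result: (-s + 9)/[(s - 1)(s + 1)]


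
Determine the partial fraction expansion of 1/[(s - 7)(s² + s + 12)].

Cover-up at s = 7: P = 1/(7² + 1·7 + 12) = 1/68. Then Q = -P = -1/68, R = -P·(1 + 7) = -2/17
Result: (1/68)/(s - 7) - ((1/68)s + 2/17)/(s² + s + 12)


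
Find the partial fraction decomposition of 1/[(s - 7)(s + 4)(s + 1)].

Using cover-up method: α = 1/88, β = 1/33, γ = -1/24
Result: (1/88)/(s - 7) + (1/33)/(s + 4) - (1/24)/(s + 1)


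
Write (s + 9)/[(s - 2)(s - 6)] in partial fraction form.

At s=2: A = (1·2 + 9)/(2 - 6) = -11/4. At s=6: B = (1·6 + 9)/(6 - 2) = 15/4
Result: (-11/4)/(s - 2) + (15/4)/(s - 6)


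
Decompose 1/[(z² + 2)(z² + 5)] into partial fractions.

Coefficient matching gives A = C = 0, B = 1/(5-2) = 1/3, D = -B = -1/3
Result: (1/3)/(z² + 2) - (1/3)/(z² + 5)


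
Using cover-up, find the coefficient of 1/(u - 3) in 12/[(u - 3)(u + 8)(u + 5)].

Cover (u - 3), set u=3: 12/[(3 + 8)(3 + 5)] = 3/22


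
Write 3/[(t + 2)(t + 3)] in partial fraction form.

3/(t + 2)(t + 3) = α/(t + 2) + β/(t + 3). α = 3/(-2 + 3) = 3, β = 3/(-3 + 2) = -3
Result: 3/(t + 2) - 3/(t + 3)


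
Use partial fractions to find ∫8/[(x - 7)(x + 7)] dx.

Decompose: 8/[(x - 7)(x + 7)] = (4/7)/(x - 7) - (4/7)/(x + 7). Integrate each term: (4/7) ln|(x - 7)| - (4/7) ln|(x + 7)| + C


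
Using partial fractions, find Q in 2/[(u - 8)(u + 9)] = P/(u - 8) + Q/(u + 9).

Cover-up at u = -9: Q = 2/(-9 - 8) = -2/17


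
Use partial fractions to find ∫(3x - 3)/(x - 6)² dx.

Decompose: A = 3, B = 3·6 - 3 = 15, so (3x - 3)/(x - 6)² = 3/(x - 6) + 15/(x - 6)². Integrate: ∫ A/(x - 6) dx = 3 ln|(x - 6)|; ∫ B/(x - 6)² dx = -15/(x - 6). Sum: 3 ln|(x - 6)| - 15/(x - 6) + C


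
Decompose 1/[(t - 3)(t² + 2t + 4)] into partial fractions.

Cover-up at t = 3: α = 1/(3² + 2·3 + 4) = 1/19. Then β = -α = -1/19, γ = -α·(2 + 3) = -5/19
Result: (1/19)/(t - 3) - ((1/19)t + 5/19)/(t² + 2t + 4)


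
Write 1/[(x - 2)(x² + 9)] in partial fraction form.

Cover-up at x = 2: α = 1/(2² + 9) = 1/13. Then β = -α = -1/13, γ = -α·(0 + 2) = -2/13
Result: (1/13)/(x - 2) - ((1/13)x + 2/13)/(x² + 9)


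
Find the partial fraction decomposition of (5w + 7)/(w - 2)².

(5w + 7) = P(w - 2) + Q. At w = 2: Q = 5·2 + 7 = 17. Coeff of w: P = 5
Result: 5/(w - 2) + 17/(w - 2)²


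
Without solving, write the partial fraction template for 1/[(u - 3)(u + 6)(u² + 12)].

Two linear + quadratic: α/(u - 3) + β/(u + 6) + (γu + δ)/(u² + 12)


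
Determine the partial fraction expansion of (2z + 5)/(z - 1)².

(2z + 5) = α(z - 1) + β. At z = 1: β = 2·1 + 5 = 7. Coeff of z: α = 2
Result: 2/(z - 1) + 7/(z - 1)²


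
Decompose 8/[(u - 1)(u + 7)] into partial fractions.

8/(u - 1)(u + 7) = P/(u - 1) + Q/(u + 7). P = 8/(1 + 7) = 1, Q = 8/(-7 - 1) = -1
Result: 1/(u - 1) - 1/(u + 7)
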